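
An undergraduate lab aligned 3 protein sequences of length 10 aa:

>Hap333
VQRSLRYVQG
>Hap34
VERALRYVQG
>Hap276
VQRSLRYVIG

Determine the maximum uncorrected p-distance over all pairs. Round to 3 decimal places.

Pairwise Hamming distances:
  Hap333 vs Hap34: 2
  Hap333 vs Hap276: 1
  Hap34 vs Hap276: 3
The largest is 3 mismatches, between Hap34 and Hap276; p = 3/10 = 0.300.

0.300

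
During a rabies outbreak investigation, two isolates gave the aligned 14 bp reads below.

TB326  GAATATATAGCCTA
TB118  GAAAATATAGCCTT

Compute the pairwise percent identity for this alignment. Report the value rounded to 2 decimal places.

85.71%

The sequences differ at positions 4 (T/A), 14 (A/T).
12 of the 14 sites match, so the percent identity is 12/14 × 100 = 85.71%.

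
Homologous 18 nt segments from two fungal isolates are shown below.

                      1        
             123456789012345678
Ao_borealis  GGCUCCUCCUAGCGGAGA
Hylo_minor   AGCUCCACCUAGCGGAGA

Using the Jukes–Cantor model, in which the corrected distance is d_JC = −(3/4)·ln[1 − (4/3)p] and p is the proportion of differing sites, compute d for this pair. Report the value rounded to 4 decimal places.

0.1203

The sequences differ at positions 1 (G/A), 7 (U/A).
p = 2/18 = 0.111111.
d = −0.75 · ln(1 − (4/3)·0.111111) = −0.75 · ln(0.851852) = −0.75 · (-0.160342) = 0.1203.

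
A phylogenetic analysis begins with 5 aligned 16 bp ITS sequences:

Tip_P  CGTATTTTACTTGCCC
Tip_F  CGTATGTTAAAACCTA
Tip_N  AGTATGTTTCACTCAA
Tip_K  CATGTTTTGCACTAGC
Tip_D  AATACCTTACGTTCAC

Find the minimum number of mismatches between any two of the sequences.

Pairwise Hamming distances:
  Tip_P vs Tip_F: 7
  Tip_P vs Tip_N: 8
  Tip_P vs Tip_K: 8
  Tip_P vs Tip_D: 7
  Tip_F vs Tip_N: 6
  Tip_F vs Tip_K: 10
  Tip_F vs Tip_D: 10
  Tip_N vs Tip_K: 8
  Tip_N vs Tip_D: 7
  Tip_K vs Tip_D: 9
The smallest is 6, between Tip_F and Tip_N.

6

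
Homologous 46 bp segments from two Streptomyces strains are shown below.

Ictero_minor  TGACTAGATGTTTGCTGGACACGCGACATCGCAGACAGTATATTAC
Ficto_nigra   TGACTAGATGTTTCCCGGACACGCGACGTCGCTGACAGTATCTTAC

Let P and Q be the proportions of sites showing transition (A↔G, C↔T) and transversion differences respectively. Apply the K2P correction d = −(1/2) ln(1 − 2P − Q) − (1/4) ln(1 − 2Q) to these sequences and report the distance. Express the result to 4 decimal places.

0.1175

Differing sites — 14:G/C (Tv); 16:T/C (Ti); 28:A/G (Ti); 33:A/T (Tv); 42:A/C (Tv).
Of the 5 differences, 2 transitions and 3 transversions over 46 sites: P = 2/46 = 0.043478, Q = 3/46 = 0.065217.
d = −0.5·ln(0.847827) − 0.25·ln(0.869566) = −0.5·(-0.165079) − 0.25·(-0.139761) = 0.1175.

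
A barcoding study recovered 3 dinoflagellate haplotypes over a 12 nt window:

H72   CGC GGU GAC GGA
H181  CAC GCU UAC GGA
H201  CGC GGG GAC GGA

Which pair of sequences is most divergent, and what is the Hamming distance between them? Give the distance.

Pairwise Hamming distances:
  H72 vs H181: 3
  H72 vs H201: 1
  H181 vs H201: 4
The largest is 4, between H181 and H201.

4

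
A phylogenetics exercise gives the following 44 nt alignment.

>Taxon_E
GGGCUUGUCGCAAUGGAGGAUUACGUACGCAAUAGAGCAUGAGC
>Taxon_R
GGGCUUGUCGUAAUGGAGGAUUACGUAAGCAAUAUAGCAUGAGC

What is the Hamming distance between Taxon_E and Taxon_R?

3

Differing sites — 11:C/U; 28:C/A; 35:G/U.
That gives 3 mismatches out of 44 aligned sites, so the Hamming distance is 3.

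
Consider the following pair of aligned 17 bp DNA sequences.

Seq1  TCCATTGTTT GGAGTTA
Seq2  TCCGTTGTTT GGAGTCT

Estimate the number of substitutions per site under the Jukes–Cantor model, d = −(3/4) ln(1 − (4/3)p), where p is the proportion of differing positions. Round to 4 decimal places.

0.2012

The sequences differ at positions 4 (A/G), 16 (T/C), 17 (A/T).
p = 3/17 = 0.176471.
d = −0.75 · ln(1 − (4/3)·0.176471) = −0.75 · ln(0.764705) = −0.75 · (-0.268265) = 0.2012.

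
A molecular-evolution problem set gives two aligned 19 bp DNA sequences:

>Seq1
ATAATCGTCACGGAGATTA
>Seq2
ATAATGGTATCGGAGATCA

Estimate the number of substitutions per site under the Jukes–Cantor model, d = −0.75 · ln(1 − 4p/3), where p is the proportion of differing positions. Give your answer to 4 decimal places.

0.2471

Mismatches occur at site 6 (C→G), site 9 (C→A), site 10 (A→T), site 18 (T→C).
p = 4/19 = 0.210526.
d = −0.75 · ln(1 − (4/3)·0.210526) = −0.75 · ln(0.719299) = −0.75 · (-0.329478) = 0.2471.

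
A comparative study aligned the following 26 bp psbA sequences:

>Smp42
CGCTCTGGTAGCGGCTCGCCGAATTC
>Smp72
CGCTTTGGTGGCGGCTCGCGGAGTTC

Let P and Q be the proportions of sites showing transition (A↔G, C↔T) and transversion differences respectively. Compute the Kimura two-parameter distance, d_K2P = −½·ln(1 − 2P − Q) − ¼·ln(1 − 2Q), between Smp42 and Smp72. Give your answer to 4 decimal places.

0.1768

Mismatches occur at site 5 (C→T, transition), site 10 (A→G, transition), site 20 (C→G, transversion), site 23 (A→G, transition).
Of the 4 differences, 3 transitions and 1 transversion over 26 sites: P = 3/26 = 0.115385, Q = 1/26 = 0.038462.
d = −0.5·ln(0.730768) − 0.25·ln(0.923076) = −0.5·(-0.313659) − 0.25·(-0.080044) = 0.1768.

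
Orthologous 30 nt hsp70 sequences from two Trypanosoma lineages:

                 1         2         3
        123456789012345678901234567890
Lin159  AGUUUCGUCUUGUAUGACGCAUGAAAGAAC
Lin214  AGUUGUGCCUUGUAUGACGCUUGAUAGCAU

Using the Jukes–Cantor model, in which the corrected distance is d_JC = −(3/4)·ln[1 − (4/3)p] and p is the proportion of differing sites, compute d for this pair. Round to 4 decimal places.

Mismatches occur at site 5 (U↔G), site 6 (C↔U), site 8 (U↔C), site 21 (A↔U), site 25 (A↔U), site 28 (A↔C), site 30 (C↔U).
p = 7/30 = 0.233333.
d = −0.75 · ln(1 − (4/3)·0.233333) = −0.75 · ln(0.688889) = −0.75 · (-0.372675) = 0.2795.

0.2795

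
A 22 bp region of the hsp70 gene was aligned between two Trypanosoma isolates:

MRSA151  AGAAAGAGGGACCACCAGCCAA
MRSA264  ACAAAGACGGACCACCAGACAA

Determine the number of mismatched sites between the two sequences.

Differing sites — 2:G/C; 8:G/C; 19:C/A.
That gives 3 mismatches out of 22 aligned sites, so the Hamming distance is 3.

3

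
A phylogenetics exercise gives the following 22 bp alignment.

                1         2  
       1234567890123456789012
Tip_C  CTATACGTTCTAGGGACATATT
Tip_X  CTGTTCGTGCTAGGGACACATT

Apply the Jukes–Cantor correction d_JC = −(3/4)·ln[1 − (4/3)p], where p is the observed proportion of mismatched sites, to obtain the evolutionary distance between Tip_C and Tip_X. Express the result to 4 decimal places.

The sequences differ at positions 3 (A/G), 5 (A/T), 9 (T/G), 19 (T/C).
p = 4/22 = 0.181818.
d = −0.75 · ln(1 − (4/3)·0.181818) = −0.75 · ln(0.757576) = −0.75 · (-0.277631) = 0.2082.

0.2082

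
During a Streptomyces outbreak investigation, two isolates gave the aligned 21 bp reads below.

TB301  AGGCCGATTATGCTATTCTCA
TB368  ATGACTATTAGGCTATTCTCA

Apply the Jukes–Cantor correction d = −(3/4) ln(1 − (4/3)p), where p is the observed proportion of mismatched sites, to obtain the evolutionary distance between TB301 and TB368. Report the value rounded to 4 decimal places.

The sequences differ at positions 2 (G/T), 4 (C/A), 6 (G/T), 11 (T/G).
p = 4/21 = 0.190476.
d = −0.75 · ln(1 − (4/3)·0.190476) = −0.75 · ln(0.746032) = −0.75 · (-0.292987) = 0.2197.

0.2197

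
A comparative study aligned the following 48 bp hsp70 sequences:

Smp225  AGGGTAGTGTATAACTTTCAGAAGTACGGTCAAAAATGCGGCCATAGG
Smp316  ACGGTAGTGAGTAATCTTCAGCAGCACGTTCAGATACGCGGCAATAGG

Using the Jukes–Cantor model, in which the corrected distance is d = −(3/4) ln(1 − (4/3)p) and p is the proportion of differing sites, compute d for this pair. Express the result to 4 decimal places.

0.3041

The sequences differ at positions 2 (G/C), 10 (T/A), 11 (A/G), 15 (C/T), 16 (T/C), 22 (A/C), 25 (T/C), 29 (G/T), 33 (A/G), 35 (A/T), 37 (T/C), 43 (C/A).
p = 12/48 = 0.250000.
d = −0.75 · ln(1 − (4/3)·0.250000) = −0.75 · ln(0.666667) = −0.75 · (-0.405465) = 0.3041.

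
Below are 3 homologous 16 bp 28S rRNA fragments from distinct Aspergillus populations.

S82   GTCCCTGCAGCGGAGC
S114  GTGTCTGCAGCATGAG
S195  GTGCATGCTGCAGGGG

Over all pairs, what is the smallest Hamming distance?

Pairwise Hamming distances:
  S82 vs S114: 7
  S82 vs S195: 6
  S114 vs S195: 5
The smallest is 5, between S114 and S195.

5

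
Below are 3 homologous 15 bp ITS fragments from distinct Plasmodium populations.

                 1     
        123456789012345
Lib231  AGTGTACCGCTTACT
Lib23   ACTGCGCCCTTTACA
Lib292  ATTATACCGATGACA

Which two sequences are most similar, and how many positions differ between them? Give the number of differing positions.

5

Pairwise Hamming distances:
  Lib231 vs Lib23: 6
  Lib231 vs Lib292: 5
  Lib23 vs Lib292: 7
The smallest is 5, between Lib231 and Lib292.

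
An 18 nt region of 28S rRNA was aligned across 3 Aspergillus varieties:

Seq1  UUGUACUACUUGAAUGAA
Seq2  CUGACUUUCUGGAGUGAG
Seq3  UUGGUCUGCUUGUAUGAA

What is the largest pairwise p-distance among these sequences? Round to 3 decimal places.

Pairwise Hamming distances:
  Seq1 vs Seq2: 8
  Seq1 vs Seq3: 4
  Seq2 vs Seq3: 9
The largest is 9 mismatches, between Seq2 and Seq3; p = 9/18 = 0.500.

0.500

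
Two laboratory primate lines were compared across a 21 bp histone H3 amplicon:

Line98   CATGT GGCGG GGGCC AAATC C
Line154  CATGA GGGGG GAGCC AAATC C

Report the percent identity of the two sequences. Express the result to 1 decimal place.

85.7%

The sequences differ at positions 5 (T/A), 8 (C/G), 12 (G/A).
18 of the 21 sites match, so the percent identity is 18/21 × 100 = 85.7%.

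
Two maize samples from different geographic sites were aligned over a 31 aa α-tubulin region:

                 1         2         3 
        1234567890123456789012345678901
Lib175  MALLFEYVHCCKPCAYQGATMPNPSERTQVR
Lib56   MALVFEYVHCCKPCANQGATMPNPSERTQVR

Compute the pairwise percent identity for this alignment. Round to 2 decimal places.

Mismatches occur at site 4 (L→V), site 16 (Y→N).
29 of the 31 sites match, so the percent identity is 29/31 × 100 = 93.55%.

93.55%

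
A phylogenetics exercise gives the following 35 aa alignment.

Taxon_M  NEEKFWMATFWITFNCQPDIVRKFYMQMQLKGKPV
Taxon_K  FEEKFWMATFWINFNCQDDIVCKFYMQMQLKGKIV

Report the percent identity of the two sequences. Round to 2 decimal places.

Mismatches occur at site 1 (N/F), site 13 (T/N), site 18 (P/D), site 22 (R/C), site 34 (P/I).
30 of the 35 sites match, so the percent identity is 30/35 × 100 = 85.71%.

85.71%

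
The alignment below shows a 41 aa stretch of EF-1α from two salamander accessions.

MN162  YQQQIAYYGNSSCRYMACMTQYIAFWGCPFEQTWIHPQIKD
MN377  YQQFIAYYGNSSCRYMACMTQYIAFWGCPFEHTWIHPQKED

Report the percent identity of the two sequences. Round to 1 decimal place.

90.2%

Differing sites — 4:Q/F; 32:Q/H; 39:I/K; 40:K/E.
37 of the 41 sites match, so the percent identity is 37/41 × 100 = 90.2%.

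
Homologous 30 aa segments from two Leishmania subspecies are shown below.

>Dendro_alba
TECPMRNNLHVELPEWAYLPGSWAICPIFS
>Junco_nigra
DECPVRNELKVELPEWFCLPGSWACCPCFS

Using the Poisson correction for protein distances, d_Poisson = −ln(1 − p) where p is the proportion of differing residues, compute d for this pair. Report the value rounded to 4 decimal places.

Mismatches occur at site 1 (T/D), site 5 (M/V), site 8 (N/E), site 10 (H/K), site 17 (A/F), site 18 (Y/C), site 25 (I/C), site 28 (I/C).
p = 8/30 = 0.266667.
d = −ln(1 − 0.266667) = −ln(0.733333) = 0.3102.

0.3102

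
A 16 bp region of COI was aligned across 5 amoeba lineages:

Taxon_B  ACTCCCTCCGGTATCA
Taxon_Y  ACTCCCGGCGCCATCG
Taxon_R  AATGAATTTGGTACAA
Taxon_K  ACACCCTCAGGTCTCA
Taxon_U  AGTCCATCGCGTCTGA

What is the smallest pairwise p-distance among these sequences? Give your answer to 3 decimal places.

0.188

Pairwise Hamming distances:
  Taxon_B vs Taxon_Y: 5
  Taxon_B vs Taxon_R: 8
  Taxon_B vs Taxon_K: 3
  Taxon_B vs Taxon_U: 6
  Taxon_Y vs Taxon_R: 12
  Taxon_Y vs Taxon_K: 8
  Taxon_Y vs Taxon_U: 11
  Taxon_R vs Taxon_K: 10
  Taxon_R vs Taxon_U: 9
  Taxon_K vs Taxon_U: 6
The smallest is 3 mismatches, between Taxon_B and Taxon_K; p = 3/16 = 0.188.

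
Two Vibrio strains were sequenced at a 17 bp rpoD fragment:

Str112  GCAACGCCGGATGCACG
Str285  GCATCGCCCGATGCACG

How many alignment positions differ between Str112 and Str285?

The sequences differ at positions 4 (A/T), 9 (G/C).
That gives 2 mismatches out of 17 aligned sites, so the Hamming distance is 2.

2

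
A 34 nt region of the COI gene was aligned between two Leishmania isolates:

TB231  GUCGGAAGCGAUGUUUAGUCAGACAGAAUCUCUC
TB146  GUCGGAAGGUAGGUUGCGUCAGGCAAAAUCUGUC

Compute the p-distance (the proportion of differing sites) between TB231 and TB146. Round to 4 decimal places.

0.2353

The sequences differ at positions 9 (C/G), 10 (G/U), 12 (U/G), 16 (U/G), 17 (A/C), 23 (A/G), 26 (G/A), 32 (C/G).
There are 8 differences over 34 sites, so p = 8/34 = 0.2353.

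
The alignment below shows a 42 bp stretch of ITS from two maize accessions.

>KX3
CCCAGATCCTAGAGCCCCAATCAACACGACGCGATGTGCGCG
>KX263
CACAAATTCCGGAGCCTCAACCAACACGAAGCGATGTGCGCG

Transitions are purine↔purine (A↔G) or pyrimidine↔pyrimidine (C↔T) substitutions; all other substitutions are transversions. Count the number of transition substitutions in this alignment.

6

Mismatches occur at site 2 (C/A, transversion), site 5 (G/A, transition), site 8 (C/T, transition), site 10 (T/C, transition), site 11 (A/G, transition), site 17 (C/T, transition), site 21 (T/C, transition), site 30 (C/A, transversion).
Of the 8 differences, 6 transitions and 2 transversions, so the answer is 6.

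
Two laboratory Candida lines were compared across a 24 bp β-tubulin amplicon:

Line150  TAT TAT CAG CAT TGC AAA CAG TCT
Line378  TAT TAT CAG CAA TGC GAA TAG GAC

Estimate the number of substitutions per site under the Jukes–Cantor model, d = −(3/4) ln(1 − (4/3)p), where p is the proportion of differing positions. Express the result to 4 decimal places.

The sequences differ at positions 12 (T/A), 16 (A/G), 19 (C/T), 22 (T/G), 23 (C/A), 24 (T/C).
p = 6/24 = 0.250000.
d = −0.75 · ln(1 − (4/3)·0.250000) = −0.75 · ln(0.666667) = −0.75 · (-0.405465) = 0.3041.

0.3041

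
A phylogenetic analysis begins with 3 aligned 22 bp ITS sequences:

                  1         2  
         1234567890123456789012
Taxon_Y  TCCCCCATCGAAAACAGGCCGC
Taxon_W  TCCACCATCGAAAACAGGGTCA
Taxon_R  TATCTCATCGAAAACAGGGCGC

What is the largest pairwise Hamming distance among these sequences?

Pairwise Hamming distances:
  Taxon_Y vs Taxon_W: 5
  Taxon_Y vs Taxon_R: 4
  Taxon_W vs Taxon_R: 7
The largest is 7, between Taxon_W and Taxon_R.

7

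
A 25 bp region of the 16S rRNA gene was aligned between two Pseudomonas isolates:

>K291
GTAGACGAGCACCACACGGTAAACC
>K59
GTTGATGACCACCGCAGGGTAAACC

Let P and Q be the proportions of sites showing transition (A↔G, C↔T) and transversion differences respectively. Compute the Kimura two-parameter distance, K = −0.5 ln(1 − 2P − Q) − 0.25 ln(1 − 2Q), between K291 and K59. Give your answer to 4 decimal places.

0.2329

The sequences differ at positions 3 (A/T, transversion), 6 (C/T, transition), 9 (G/C, transversion), 14 (A/G, transition), 17 (C/G, transversion).
Of the 5 differences, 2 transitions and 3 transversions over 25 sites: P = 2/25 = 0.080000, Q = 3/25 = 0.120000.
d = −0.5·ln(0.720000) − 0.25·ln(0.760000) = −0.5·(-0.328504) − 0.25·(-0.274437) = 0.2329.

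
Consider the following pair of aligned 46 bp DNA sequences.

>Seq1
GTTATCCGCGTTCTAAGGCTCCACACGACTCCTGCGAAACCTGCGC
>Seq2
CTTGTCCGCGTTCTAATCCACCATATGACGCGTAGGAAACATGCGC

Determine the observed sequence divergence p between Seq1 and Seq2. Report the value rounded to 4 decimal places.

0.2609

Mismatches occur at site 1 (G→C), site 4 (A→G), site 17 (G→T), site 18 (G→C), site 20 (T→A), site 24 (C→T), site 26 (C→T), site 30 (T→G), site 32 (C→G), site 34 (G→A), site 35 (C→G), site 41 (C→A).
There are 12 differences over 46 sites, so p = 12/46 = 0.2609.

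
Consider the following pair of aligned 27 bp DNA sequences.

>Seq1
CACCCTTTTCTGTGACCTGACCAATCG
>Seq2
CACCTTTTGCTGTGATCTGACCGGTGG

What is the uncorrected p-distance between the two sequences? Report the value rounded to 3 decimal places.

Differing sites — 5:C/T; 9:T/G; 16:C/T; 23:A/G; 24:A/G; 26:C/G.
There are 6 differences over 27 sites, so p = 6/27 = 0.222.

0.222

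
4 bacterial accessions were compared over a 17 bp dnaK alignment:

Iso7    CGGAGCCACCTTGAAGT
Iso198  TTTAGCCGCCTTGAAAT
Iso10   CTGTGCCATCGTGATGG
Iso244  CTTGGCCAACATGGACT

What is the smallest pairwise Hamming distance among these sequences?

Pairwise Hamming distances:
  Iso7 vs Iso198: 5
  Iso7 vs Iso10: 6
  Iso7 vs Iso244: 7
  Iso198 vs Iso10: 9
  Iso198 vs Iso244: 7
  Iso10 vs Iso244: 8
The smallest is 5, between Iso7 and Iso198.

5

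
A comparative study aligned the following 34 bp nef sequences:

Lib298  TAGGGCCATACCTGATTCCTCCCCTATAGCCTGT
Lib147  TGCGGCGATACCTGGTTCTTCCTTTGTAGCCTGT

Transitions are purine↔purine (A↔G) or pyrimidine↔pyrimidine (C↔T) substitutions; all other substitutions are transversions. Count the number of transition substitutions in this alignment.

6

The sequences differ at positions 2 (A/G, transition), 3 (G/C, transversion), 7 (C/G, transversion), 15 (A/G, transition), 19 (C/T, transition), 23 (C/T, transition), 24 (C/T, transition), 26 (A/G, transition).
Of the 8 differences, 6 transitions and 2 transversions, so the answer is 6.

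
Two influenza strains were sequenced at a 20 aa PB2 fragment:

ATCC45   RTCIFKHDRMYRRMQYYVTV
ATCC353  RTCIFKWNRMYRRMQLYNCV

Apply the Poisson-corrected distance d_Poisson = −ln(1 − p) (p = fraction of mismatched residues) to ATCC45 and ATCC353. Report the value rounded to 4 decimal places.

The sequences differ at positions 7 (H/W), 8 (D/N), 16 (Y/L), 18 (V/N), 19 (T/C).
p = 5/20 = 0.250000.
d = −ln(1 − 0.250000) = −ln(0.750000) = 0.2877.

0.2877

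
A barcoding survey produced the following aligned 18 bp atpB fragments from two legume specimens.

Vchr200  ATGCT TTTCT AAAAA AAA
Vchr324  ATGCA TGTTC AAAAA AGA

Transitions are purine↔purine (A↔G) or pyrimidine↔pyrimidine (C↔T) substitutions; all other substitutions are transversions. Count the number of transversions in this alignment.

2

The sequences differ at positions 5 (T/A, transversion), 7 (T/G, transversion), 9 (C/T, transition), 10 (T/C, transition), 17 (A/G, transition).
Of the 5 differences, 3 transitions and 2 transversions, so the answer is 2.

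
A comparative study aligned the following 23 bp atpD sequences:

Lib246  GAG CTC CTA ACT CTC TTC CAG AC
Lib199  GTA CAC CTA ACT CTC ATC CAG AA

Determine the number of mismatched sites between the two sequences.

The sequences differ at positions 2 (A/T), 3 (G/A), 5 (T/A), 16 (T/A), 23 (C/A).
That gives 5 mismatches out of 23 aligned sites, so the Hamming distance is 5.

5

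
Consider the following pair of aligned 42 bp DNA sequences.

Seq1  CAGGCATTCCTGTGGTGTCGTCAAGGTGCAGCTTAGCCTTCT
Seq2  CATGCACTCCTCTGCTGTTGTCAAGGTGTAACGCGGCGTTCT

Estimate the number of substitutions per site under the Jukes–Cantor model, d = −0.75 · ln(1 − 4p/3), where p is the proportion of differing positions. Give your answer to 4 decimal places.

0.3222

The sequences differ at positions 3 (G/T), 7 (T/C), 12 (G/C), 15 (G/C), 19 (C/T), 29 (C/T), 31 (G/A), 33 (T/G), 34 (T/C), 35 (A/G), 38 (C/G).
p = 11/42 = 0.261905.
d = −0.75 · ln(1 − (4/3)·0.261905) = −0.75 · ln(0.650793) = −0.75 · (-0.429564) = 0.3222.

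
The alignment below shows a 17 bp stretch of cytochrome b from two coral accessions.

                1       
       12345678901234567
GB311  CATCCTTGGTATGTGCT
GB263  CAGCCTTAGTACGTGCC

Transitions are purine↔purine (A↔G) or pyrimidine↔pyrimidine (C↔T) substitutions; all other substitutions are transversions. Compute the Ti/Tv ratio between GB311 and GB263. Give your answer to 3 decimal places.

Mismatches occur at site 3 (T/G, transversion), site 8 (G/A, transition), site 12 (T/C, transition), site 17 (T/C, transition).
Of the 4 differences, 3 transitions and 1 transversion, so Ti/Tv = 3/1 = 3.000.

3.000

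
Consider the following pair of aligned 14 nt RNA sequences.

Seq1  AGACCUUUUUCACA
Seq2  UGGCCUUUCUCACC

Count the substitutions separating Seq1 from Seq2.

4

Mismatches occur at site 1 (A↔U), site 3 (A↔G), site 9 (U↔C), site 14 (A↔C).
That gives 4 mismatches out of 14 aligned sites, so the Hamming distance is 4.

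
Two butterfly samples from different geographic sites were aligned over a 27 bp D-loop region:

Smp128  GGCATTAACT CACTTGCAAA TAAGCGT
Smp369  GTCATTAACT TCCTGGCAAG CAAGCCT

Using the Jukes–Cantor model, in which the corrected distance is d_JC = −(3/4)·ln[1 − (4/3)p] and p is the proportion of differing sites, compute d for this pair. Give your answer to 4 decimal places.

Mismatches occur at site 2 (G/T), site 11 (C/T), site 12 (A/C), site 15 (T/G), site 20 (A/G), site 21 (T/C), site 26 (G/C).
p = 7/27 = 0.259259.
d = −0.75 · ln(1 − (4/3)·0.259259) = −0.75 · ln(0.654321) = −0.75 · (-0.424157) = 0.3181.

0.3181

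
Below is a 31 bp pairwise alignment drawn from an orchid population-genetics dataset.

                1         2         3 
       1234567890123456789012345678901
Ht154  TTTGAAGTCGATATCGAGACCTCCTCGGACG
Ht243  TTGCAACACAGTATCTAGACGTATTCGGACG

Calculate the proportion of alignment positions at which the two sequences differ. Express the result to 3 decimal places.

0.323

Mismatches occur at site 3 (T↔G), site 4 (G↔C), site 7 (G↔C), site 8 (T↔A), site 10 (G↔A), site 11 (A↔G), site 16 (G↔T), site 21 (C↔G), site 23 (C↔A), site 24 (C↔T).
There are 10 differences over 31 sites, so p = 10/31 = 0.323.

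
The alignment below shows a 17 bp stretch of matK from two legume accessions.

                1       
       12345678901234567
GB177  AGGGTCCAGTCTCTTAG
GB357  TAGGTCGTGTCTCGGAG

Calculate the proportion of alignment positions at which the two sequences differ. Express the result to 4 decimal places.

0.3529

Differing sites — 1:A/T; 2:G/A; 7:C/G; 8:A/T; 14:T/G; 15:T/G.
There are 6 differences over 17 sites, so p = 6/17 = 0.3529.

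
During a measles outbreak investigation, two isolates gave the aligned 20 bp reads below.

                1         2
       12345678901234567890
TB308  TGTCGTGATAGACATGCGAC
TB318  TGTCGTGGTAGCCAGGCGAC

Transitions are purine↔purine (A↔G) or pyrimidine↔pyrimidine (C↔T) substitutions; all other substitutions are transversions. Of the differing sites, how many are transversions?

Differing sites — 8:A/G (Ti); 12:A/C (Tv); 15:T/G (Tv).
Of the 3 differences, 1 transition and 2 transversions, so the answer is 2.

2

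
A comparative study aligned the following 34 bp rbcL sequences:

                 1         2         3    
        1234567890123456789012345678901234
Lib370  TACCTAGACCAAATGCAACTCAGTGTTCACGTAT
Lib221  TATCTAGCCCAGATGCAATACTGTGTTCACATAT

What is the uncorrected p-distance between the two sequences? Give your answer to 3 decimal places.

The sequences differ at positions 3 (C/T), 8 (A/C), 12 (A/G), 19 (C/T), 20 (T/A), 22 (A/T), 31 (G/A).
There are 7 differences over 34 sites, so p = 7/34 = 0.206.

0.206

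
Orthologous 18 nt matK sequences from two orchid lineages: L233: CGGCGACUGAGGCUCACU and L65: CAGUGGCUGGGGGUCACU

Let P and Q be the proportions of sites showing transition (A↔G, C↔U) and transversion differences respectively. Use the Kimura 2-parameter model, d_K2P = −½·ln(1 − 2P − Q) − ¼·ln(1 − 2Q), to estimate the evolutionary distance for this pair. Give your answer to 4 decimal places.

0.3760

Differing sites — 2:G/A (Ti); 4:C/U (Ti); 6:A/G (Ti); 10:A/G (Ti); 13:C/G (Tv).
Of the 5 differences, 4 transitions and 1 transversion over 18 sites: P = 4/18 = 0.222222, Q = 1/18 = 0.055556.
d = −0.5·ln(0.500000) − 0.25·ln(0.888888) = −0.5·(-0.693147) − 0.25·(-0.117784) = 0.3760.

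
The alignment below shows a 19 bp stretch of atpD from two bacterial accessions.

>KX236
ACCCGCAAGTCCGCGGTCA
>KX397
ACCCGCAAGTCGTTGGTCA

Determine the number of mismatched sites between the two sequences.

3

The sequences differ at positions 12 (C/G), 13 (G/T), 14 (C/T).
That gives 3 mismatches out of 19 aligned sites, so the Hamming distance is 3.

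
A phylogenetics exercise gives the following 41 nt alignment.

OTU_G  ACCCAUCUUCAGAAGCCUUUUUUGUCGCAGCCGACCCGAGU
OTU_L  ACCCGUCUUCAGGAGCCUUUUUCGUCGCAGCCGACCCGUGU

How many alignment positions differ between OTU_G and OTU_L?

The sequences differ at positions 5 (A/G), 13 (A/G), 23 (U/C), 39 (A/U).
That gives 4 mismatches out of 41 aligned sites, so the Hamming distance is 4.

4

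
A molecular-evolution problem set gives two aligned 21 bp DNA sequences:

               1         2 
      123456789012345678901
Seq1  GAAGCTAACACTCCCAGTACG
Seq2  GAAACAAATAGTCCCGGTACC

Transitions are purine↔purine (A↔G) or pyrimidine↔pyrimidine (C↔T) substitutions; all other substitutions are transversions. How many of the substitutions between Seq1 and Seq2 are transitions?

3

The sequences differ at positions 4 (G/A, transition), 6 (T/A, transversion), 9 (C/T, transition), 11 (C/G, transversion), 16 (A/G, transition), 21 (G/C, transversion).
Of the 6 differences, 3 transitions and 3 transversions, so the answer is 3.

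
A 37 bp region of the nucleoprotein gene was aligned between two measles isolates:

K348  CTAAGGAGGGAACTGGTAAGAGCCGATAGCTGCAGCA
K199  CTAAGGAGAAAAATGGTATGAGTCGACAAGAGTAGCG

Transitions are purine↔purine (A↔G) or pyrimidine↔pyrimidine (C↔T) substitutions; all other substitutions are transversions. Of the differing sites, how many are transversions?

The sequences differ at positions 9 (G/A, transition), 10 (G/A, transition), 13 (C/A, transversion), 19 (A/T, transversion), 23 (C/T, transition), 27 (T/C, transition), 29 (G/A, transition), 30 (C/G, transversion), 31 (T/A, transversion), 33 (C/T, transition), 37 (A/G, transition).
Of the 11 differences, 7 transitions and 4 transversions, so the answer is 4.

4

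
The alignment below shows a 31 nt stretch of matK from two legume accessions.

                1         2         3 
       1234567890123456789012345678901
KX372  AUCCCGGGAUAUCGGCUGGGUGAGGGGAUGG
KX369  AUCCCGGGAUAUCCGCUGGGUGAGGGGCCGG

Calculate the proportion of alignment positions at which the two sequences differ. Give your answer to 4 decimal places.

Mismatches occur at site 14 (G↔C), site 28 (A↔C), site 29 (U↔C).
There are 3 differences over 31 sites, so p = 3/31 = 0.0968.

0.0968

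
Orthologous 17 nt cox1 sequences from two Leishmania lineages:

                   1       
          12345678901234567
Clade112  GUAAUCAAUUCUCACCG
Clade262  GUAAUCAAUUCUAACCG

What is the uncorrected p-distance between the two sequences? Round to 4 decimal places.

The sequences differ at position 13 (C/A).
There are 1 differences over 17 sites, so p = 1/17 = 0.0588.

0.0588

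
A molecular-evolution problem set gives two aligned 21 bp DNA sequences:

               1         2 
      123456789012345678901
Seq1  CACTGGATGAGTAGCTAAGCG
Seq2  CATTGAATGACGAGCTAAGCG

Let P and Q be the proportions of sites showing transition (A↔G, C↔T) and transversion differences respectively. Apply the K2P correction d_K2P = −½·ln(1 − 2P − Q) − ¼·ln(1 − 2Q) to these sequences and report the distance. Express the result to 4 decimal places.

The sequences differ at positions 3 (C/T, transition), 6 (G/A, transition), 11 (G/C, transversion), 12 (T/G, transversion).
Of the 4 differences, 2 transitions and 2 transversions over 21 sites: P = 2/21 = 0.095238, Q = 2/21 = 0.095238.
d = −0.5·ln(0.714286) − 0.25·ln(0.809524) = −0.5·(-0.336472) − 0.25·(-0.211309) = 0.2211.

0.2211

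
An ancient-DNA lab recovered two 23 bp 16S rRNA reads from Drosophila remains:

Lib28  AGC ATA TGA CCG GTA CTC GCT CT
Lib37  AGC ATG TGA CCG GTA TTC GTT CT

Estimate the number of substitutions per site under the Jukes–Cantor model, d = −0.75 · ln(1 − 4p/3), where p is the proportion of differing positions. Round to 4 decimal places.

Differing sites — 6:A/G; 16:C/T; 20:C/T.
p = 3/23 = 0.130435.
d = −0.75 · ln(1 − (4/3)·0.130435) = −0.75 · ln(0.826087) = −0.75 · (-0.191055) = 0.1433.

0.1433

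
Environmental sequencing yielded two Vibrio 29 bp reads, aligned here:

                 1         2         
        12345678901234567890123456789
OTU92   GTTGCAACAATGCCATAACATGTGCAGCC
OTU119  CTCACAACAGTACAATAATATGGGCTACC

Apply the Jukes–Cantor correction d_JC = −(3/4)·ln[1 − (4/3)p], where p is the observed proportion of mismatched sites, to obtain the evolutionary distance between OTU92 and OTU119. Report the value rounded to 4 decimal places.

Mismatches occur at site 1 (G↔C), site 3 (T↔C), site 4 (G↔A), site 10 (A↔G), site 12 (G↔A), site 14 (C↔A), site 19 (C↔T), site 23 (T↔G), site 26 (A↔T), site 27 (G↔A).
p = 10/29 = 0.344828.
d = −0.75 · ln(1 − (4/3)·0.344828) = −0.75 · ln(0.540229) = −0.75 · (-0.615762) = 0.4618.

0.4618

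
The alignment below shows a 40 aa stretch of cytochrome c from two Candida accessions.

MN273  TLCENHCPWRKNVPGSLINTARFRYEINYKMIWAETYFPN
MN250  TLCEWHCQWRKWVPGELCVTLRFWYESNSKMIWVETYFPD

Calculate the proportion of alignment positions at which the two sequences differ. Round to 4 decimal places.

0.3000

Differing sites — 5:N/W; 8:P/Q; 12:N/W; 16:S/E; 18:I/C; 19:N/V; 21:A/L; 24:R/W; 27:I/S; 29:Y/S; 34:A/V; 40:N/D.
There are 12 differences over 40 sites, so p = 12/40 = 0.3000.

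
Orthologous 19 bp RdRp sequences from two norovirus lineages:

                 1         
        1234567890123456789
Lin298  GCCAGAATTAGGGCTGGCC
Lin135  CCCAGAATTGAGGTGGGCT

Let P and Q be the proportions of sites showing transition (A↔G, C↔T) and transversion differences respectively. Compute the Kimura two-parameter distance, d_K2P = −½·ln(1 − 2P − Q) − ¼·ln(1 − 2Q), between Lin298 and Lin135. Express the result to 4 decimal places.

Differing sites — 1:G/C (Tv); 10:A/G (Ti); 11:G/A (Ti); 14:C/T (Ti); 15:T/G (Tv); 19:C/T (Ti).
Of the 6 differences, 4 transitions and 2 transversions over 19 sites: P = 4/19 = 0.210526, Q = 2/19 = 0.105263.
d = −0.5·ln(0.473685) − 0.25·ln(0.789474) = −0.5·(-0.747213) − 0.25·(-0.236388) = 0.4327.

0.4327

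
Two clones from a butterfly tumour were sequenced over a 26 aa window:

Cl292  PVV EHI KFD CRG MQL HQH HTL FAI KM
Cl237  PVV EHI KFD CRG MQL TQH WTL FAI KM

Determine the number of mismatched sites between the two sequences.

2

Mismatches occur at site 16 (H→T), site 19 (H→W).
That gives 2 mismatches out of 26 aligned sites, so the Hamming distance is 2.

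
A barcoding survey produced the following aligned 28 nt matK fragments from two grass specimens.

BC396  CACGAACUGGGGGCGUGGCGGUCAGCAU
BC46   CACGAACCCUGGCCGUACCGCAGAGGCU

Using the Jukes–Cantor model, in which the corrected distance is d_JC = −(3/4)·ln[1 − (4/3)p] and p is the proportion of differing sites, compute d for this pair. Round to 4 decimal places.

Differing sites — 8:U/C; 9:G/C; 10:G/U; 13:G/C; 17:G/A; 18:G/C; 21:G/C; 22:U/A; 23:C/G; 26:C/G; 27:A/C.
p = 11/28 = 0.392857.
d = −0.75 · ln(1 − (4/3)·0.392857) = −0.75 · ln(0.476191) = −0.75 · (-0.741936) = 0.5565.

0.5565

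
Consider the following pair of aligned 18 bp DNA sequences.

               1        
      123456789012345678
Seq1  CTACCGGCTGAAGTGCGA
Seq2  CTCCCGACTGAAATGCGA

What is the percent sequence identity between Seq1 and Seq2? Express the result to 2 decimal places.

83.33%

Differing sites — 3:A/C; 7:G/A; 13:G/A.
15 of the 18 sites match, so the percent identity is 15/18 × 100 = 83.33%.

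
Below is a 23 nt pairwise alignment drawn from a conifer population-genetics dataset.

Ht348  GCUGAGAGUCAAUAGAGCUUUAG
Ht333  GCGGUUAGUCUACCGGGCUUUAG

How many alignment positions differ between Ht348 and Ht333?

Differing sites — 3:U/G; 5:A/U; 6:G/U; 11:A/U; 13:U/C; 14:A/C; 16:A/G.
That gives 7 mismatches out of 23 aligned sites, so the Hamming distance is 7.

7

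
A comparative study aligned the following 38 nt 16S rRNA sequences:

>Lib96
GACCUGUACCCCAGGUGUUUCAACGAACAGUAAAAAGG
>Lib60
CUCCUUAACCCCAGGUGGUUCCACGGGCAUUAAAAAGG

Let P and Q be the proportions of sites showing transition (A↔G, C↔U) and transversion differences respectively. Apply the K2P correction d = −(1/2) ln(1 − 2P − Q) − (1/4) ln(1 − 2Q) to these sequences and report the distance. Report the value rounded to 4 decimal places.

0.2858

Differing sites — 1:G/C (Tv); 2:A/U (Tv); 6:G/U (Tv); 7:U/A (Tv); 18:U/G (Tv); 22:A/C (Tv); 26:A/G (Ti); 27:A/G (Ti); 30:G/U (Tv).
Of the 9 differences, 2 transitions and 7 transversions over 38 sites: P = 2/38 = 0.052632, Q = 7/38 = 0.184211.
d = −0.5·ln(0.710525) − 0.25·ln(0.631578) = −0.5·(-0.341751) − 0.25·(-0.459534) = 0.2858.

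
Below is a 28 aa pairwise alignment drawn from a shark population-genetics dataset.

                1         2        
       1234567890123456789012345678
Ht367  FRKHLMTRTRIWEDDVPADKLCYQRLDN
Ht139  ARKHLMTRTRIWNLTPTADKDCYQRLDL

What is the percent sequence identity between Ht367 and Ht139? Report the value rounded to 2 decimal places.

71.43%

Differing sites — 1:F/A; 13:E/N; 14:D/L; 15:D/T; 16:V/P; 17:P/T; 21:L/D; 28:N/L.
20 of the 28 sites match, so the percent identity is 20/28 × 100 = 71.43%.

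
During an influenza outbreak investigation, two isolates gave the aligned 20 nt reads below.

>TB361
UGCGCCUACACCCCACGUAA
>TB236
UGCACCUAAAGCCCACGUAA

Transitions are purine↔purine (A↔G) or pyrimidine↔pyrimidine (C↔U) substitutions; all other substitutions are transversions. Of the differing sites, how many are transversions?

2

Mismatches occur at site 4 (G/A, transition), site 9 (C/A, transversion), site 11 (C/G, transversion).
Of the 3 differences, 1 transition and 2 transversions, so the answer is 2.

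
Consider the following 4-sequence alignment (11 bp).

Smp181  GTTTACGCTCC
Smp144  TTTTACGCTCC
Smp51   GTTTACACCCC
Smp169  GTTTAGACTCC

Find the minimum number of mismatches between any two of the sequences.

Pairwise Hamming distances:
  Smp181 vs Smp144: 1
  Smp181 vs Smp51: 2
  Smp181 vs Smp169: 2
  Smp144 vs Smp51: 3
  Smp144 vs Smp169: 3
  Smp51 vs Smp169: 2
The smallest is 1, between Smp181 and Smp144.

1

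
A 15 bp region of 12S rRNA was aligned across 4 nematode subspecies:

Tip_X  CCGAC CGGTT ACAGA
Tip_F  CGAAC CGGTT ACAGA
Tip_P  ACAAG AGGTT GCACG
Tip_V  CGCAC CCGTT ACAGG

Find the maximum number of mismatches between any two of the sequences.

8

Pairwise Hamming distances:
  Tip_X vs Tip_F: 2
  Tip_X vs Tip_P: 7
  Tip_X vs Tip_V: 4
  Tip_F vs Tip_P: 7
  Tip_F vs Tip_V: 3
  Tip_P vs Tip_V: 8
The largest is 8, between Tip_P and Tip_V.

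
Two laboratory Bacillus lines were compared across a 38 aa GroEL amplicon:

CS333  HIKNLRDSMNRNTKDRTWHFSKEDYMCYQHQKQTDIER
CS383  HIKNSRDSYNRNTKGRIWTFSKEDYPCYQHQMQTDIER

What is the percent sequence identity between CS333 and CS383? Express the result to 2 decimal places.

Differing sites — 5:L/S; 9:M/Y; 15:D/G; 17:T/I; 19:H/T; 26:M/P; 32:K/M.
31 of the 38 sites match, so the percent identity is 31/38 × 100 = 81.58%.

81.58%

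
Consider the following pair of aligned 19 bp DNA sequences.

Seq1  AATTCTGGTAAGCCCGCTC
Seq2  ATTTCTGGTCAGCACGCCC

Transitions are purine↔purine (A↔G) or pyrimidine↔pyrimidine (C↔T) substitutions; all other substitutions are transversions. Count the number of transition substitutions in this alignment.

1

Mismatches occur at site 2 (A/T, transversion), site 10 (A/C, transversion), site 14 (C/A, transversion), site 18 (T/C, transition).
Of the 4 differences, 1 transition and 3 transversions, so the answer is 1.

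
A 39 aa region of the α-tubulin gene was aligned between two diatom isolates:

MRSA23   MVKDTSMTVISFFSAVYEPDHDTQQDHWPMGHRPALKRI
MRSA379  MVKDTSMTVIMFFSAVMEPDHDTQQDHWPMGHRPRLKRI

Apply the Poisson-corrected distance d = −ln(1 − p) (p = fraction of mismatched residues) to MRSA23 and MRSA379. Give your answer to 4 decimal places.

0.0800

Differing sites — 11:S/M; 17:Y/M; 35:A/R.
p = 3/39 = 0.076923.
d = −ln(1 − 0.076923) = −ln(0.923077) = 0.0800.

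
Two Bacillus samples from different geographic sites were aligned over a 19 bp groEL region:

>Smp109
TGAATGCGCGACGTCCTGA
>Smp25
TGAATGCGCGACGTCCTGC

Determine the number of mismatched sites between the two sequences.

The sequences differ at position 19 (A/C).
That gives 1 mismatch out of 19 aligned sites, so the Hamming distance is 1.

1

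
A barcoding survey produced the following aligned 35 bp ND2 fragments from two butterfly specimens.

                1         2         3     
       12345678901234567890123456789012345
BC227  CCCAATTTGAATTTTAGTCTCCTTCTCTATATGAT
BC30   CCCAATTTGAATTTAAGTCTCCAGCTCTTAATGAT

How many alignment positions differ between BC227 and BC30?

The sequences differ at positions 15 (T/A), 23 (T/A), 24 (T/G), 29 (A/T), 30 (T/A).
That gives 5 mismatches out of 35 aligned sites, so the Hamming distance is 5.

5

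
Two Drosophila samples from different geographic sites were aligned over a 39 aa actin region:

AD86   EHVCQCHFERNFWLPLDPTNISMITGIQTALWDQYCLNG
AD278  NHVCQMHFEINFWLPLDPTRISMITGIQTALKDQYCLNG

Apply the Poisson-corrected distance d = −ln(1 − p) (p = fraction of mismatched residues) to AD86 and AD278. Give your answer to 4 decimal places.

Differing sites — 1:E/N; 6:C/M; 10:R/I; 20:N/R; 32:W/K.
p = 5/39 = 0.128205.
d = −ln(1 − 0.128205) = −ln(0.871795) = 0.1372.

0.1372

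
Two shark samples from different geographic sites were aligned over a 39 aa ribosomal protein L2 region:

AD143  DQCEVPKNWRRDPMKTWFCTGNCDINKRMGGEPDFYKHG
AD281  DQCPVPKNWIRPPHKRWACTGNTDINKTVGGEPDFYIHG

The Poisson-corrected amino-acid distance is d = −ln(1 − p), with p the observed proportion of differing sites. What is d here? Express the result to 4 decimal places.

0.2963

Differing sites — 4:E/P; 10:R/I; 12:D/P; 14:M/H; 16:T/R; 18:F/A; 23:C/T; 28:R/T; 29:M/V; 37:K/I.
p = 10/39 = 0.256410.
d = −ln(1 − 0.256410) = −ln(0.743590) = 0.2963.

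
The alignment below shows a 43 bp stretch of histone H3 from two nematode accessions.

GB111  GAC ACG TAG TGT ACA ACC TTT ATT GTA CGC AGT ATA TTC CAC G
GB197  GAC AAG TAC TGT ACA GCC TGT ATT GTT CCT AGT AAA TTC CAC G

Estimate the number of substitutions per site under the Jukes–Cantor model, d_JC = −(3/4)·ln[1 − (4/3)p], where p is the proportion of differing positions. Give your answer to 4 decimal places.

0.2138

The sequences differ at positions 5 (C/A), 9 (G/C), 16 (A/G), 20 (T/G), 27 (A/T), 29 (G/C), 30 (C/T), 35 (T/A).
p = 8/43 = 0.186047.
d = −0.75 · ln(1 − (4/3)·0.186047) = −0.75 · ln(0.751937) = −0.75 · (-0.285103) = 0.2138.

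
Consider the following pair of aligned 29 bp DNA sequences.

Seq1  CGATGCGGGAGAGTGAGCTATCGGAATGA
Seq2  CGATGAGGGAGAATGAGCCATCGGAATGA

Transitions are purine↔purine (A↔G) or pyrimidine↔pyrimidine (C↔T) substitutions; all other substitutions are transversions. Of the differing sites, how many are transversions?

Mismatches occur at site 6 (C→A, transversion), site 13 (G→A, transition), site 19 (T→C, transition).
Of the 3 differences, 2 transitions and 1 transversion, so the answer is 1.

1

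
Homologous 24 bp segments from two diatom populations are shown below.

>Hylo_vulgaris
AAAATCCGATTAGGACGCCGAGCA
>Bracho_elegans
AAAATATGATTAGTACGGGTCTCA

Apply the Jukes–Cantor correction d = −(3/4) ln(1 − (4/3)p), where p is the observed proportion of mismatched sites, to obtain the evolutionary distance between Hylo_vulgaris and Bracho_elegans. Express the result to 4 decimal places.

The sequences differ at positions 6 (C/A), 7 (C/T), 14 (G/T), 18 (C/G), 19 (C/G), 20 (G/T), 21 (A/C), 22 (G/T).
p = 8/24 = 0.333333.
d = −0.75 · ln(1 − (4/3)·0.333333) = −0.75 · ln(0.555556) = −0.75 · (-0.587786) = 0.4408.

0.4408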